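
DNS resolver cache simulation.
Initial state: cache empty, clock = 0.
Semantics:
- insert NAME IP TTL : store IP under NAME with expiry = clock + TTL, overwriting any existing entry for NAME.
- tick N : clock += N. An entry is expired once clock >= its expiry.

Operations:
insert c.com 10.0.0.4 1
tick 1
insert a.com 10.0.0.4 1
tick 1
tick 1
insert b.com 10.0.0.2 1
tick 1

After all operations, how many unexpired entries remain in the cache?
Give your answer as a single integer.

Op 1: insert c.com -> 10.0.0.4 (expiry=0+1=1). clock=0
Op 2: tick 1 -> clock=1. purged={c.com}
Op 3: insert a.com -> 10.0.0.4 (expiry=1+1=2). clock=1
Op 4: tick 1 -> clock=2. purged={a.com}
Op 5: tick 1 -> clock=3.
Op 6: insert b.com -> 10.0.0.2 (expiry=3+1=4). clock=3
Op 7: tick 1 -> clock=4. purged={b.com}
Final cache (unexpired): {} -> size=0

Answer: 0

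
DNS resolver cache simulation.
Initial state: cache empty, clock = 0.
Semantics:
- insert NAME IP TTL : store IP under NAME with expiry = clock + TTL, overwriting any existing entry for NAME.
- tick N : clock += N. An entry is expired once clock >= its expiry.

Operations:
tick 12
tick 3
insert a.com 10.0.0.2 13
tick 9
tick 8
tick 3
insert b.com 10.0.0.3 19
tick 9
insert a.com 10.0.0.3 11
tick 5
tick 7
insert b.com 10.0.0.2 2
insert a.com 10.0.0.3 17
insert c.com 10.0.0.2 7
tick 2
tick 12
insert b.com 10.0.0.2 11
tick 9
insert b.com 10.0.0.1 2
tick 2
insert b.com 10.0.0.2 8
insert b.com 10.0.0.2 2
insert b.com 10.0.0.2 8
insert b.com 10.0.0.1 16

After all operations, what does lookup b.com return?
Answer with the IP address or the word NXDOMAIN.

Answer: 10.0.0.1

Derivation:
Op 1: tick 12 -> clock=12.
Op 2: tick 3 -> clock=15.
Op 3: insert a.com -> 10.0.0.2 (expiry=15+13=28). clock=15
Op 4: tick 9 -> clock=24.
Op 5: tick 8 -> clock=32. purged={a.com}
Op 6: tick 3 -> clock=35.
Op 7: insert b.com -> 10.0.0.3 (expiry=35+19=54). clock=35
Op 8: tick 9 -> clock=44.
Op 9: insert a.com -> 10.0.0.3 (expiry=44+11=55). clock=44
Op 10: tick 5 -> clock=49.
Op 11: tick 7 -> clock=56. purged={a.com,b.com}
Op 12: insert b.com -> 10.0.0.2 (expiry=56+2=58). clock=56
Op 13: insert a.com -> 10.0.0.3 (expiry=56+17=73). clock=56
Op 14: insert c.com -> 10.0.0.2 (expiry=56+7=63). clock=56
Op 15: tick 2 -> clock=58. purged={b.com}
Op 16: tick 12 -> clock=70. purged={c.com}
Op 17: insert b.com -> 10.0.0.2 (expiry=70+11=81). clock=70
Op 18: tick 9 -> clock=79. purged={a.com}
Op 19: insert b.com -> 10.0.0.1 (expiry=79+2=81). clock=79
Op 20: tick 2 -> clock=81. purged={b.com}
Op 21: insert b.com -> 10.0.0.2 (expiry=81+8=89). clock=81
Op 22: insert b.com -> 10.0.0.2 (expiry=81+2=83). clock=81
Op 23: insert b.com -> 10.0.0.2 (expiry=81+8=89). clock=81
Op 24: insert b.com -> 10.0.0.1 (expiry=81+16=97). clock=81
lookup b.com: present, ip=10.0.0.1 expiry=97 > clock=81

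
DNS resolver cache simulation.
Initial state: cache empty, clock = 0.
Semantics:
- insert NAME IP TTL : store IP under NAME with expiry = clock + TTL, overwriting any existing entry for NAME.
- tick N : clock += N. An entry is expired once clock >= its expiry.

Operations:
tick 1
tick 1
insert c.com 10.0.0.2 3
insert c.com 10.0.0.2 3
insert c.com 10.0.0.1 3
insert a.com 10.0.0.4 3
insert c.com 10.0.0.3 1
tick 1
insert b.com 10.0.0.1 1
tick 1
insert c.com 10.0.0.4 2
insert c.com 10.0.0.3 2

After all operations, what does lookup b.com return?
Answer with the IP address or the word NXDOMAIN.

Answer: NXDOMAIN

Derivation:
Op 1: tick 1 -> clock=1.
Op 2: tick 1 -> clock=2.
Op 3: insert c.com -> 10.0.0.2 (expiry=2+3=5). clock=2
Op 4: insert c.com -> 10.0.0.2 (expiry=2+3=5). clock=2
Op 5: insert c.com -> 10.0.0.1 (expiry=2+3=5). clock=2
Op 6: insert a.com -> 10.0.0.4 (expiry=2+3=5). clock=2
Op 7: insert c.com -> 10.0.0.3 (expiry=2+1=3). clock=2
Op 8: tick 1 -> clock=3. purged={c.com}
Op 9: insert b.com -> 10.0.0.1 (expiry=3+1=4). clock=3
Op 10: tick 1 -> clock=4. purged={b.com}
Op 11: insert c.com -> 10.0.0.4 (expiry=4+2=6). clock=4
Op 12: insert c.com -> 10.0.0.3 (expiry=4+2=6). clock=4
lookup b.com: not in cache (expired or never inserted)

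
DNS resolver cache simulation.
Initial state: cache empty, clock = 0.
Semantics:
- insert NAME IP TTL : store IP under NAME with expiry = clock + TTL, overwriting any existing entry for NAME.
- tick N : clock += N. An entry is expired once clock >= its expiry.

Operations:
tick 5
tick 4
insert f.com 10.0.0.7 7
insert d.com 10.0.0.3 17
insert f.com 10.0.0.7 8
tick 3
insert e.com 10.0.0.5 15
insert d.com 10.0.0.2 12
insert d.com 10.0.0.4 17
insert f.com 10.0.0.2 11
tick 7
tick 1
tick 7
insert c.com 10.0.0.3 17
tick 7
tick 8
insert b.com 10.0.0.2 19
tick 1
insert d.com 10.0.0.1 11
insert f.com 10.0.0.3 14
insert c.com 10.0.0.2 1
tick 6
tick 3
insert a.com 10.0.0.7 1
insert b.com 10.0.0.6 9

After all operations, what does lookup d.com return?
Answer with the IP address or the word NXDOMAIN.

Op 1: tick 5 -> clock=5.
Op 2: tick 4 -> clock=9.
Op 3: insert f.com -> 10.0.0.7 (expiry=9+7=16). clock=9
Op 4: insert d.com -> 10.0.0.3 (expiry=9+17=26). clock=9
Op 5: insert f.com -> 10.0.0.7 (expiry=9+8=17). clock=9
Op 6: tick 3 -> clock=12.
Op 7: insert e.com -> 10.0.0.5 (expiry=12+15=27). clock=12
Op 8: insert d.com -> 10.0.0.2 (expiry=12+12=24). clock=12
Op 9: insert d.com -> 10.0.0.4 (expiry=12+17=29). clock=12
Op 10: insert f.com -> 10.0.0.2 (expiry=12+11=23). clock=12
Op 11: tick 7 -> clock=19.
Op 12: tick 1 -> clock=20.
Op 13: tick 7 -> clock=27. purged={e.com,f.com}
Op 14: insert c.com -> 10.0.0.3 (expiry=27+17=44). clock=27
Op 15: tick 7 -> clock=34. purged={d.com}
Op 16: tick 8 -> clock=42.
Op 17: insert b.com -> 10.0.0.2 (expiry=42+19=61). clock=42
Op 18: tick 1 -> clock=43.
Op 19: insert d.com -> 10.0.0.1 (expiry=43+11=54). clock=43
Op 20: insert f.com -> 10.0.0.3 (expiry=43+14=57). clock=43
Op 21: insert c.com -> 10.0.0.2 (expiry=43+1=44). clock=43
Op 22: tick 6 -> clock=49. purged={c.com}
Op 23: tick 3 -> clock=52.
Op 24: insert a.com -> 10.0.0.7 (expiry=52+1=53). clock=52
Op 25: insert b.com -> 10.0.0.6 (expiry=52+9=61). clock=52
lookup d.com: present, ip=10.0.0.1 expiry=54 > clock=52

Answer: 10.0.0.1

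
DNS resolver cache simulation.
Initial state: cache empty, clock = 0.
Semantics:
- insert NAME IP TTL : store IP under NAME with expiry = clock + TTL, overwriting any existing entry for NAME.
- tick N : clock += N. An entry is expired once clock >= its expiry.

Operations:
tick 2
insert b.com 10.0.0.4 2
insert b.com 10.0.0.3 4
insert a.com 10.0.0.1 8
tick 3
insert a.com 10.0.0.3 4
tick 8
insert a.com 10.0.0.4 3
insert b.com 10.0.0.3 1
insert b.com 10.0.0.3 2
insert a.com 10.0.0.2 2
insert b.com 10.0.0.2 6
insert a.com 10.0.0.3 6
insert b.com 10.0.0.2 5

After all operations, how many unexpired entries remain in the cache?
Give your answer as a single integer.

Answer: 2

Derivation:
Op 1: tick 2 -> clock=2.
Op 2: insert b.com -> 10.0.0.4 (expiry=2+2=4). clock=2
Op 3: insert b.com -> 10.0.0.3 (expiry=2+4=6). clock=2
Op 4: insert a.com -> 10.0.0.1 (expiry=2+8=10). clock=2
Op 5: tick 3 -> clock=5.
Op 6: insert a.com -> 10.0.0.3 (expiry=5+4=9). clock=5
Op 7: tick 8 -> clock=13. purged={a.com,b.com}
Op 8: insert a.com -> 10.0.0.4 (expiry=13+3=16). clock=13
Op 9: insert b.com -> 10.0.0.3 (expiry=13+1=14). clock=13
Op 10: insert b.com -> 10.0.0.3 (expiry=13+2=15). clock=13
Op 11: insert a.com -> 10.0.0.2 (expiry=13+2=15). clock=13
Op 12: insert b.com -> 10.0.0.2 (expiry=13+6=19). clock=13
Op 13: insert a.com -> 10.0.0.3 (expiry=13+6=19). clock=13
Op 14: insert b.com -> 10.0.0.2 (expiry=13+5=18). clock=13
Final cache (unexpired): {a.com,b.com} -> size=2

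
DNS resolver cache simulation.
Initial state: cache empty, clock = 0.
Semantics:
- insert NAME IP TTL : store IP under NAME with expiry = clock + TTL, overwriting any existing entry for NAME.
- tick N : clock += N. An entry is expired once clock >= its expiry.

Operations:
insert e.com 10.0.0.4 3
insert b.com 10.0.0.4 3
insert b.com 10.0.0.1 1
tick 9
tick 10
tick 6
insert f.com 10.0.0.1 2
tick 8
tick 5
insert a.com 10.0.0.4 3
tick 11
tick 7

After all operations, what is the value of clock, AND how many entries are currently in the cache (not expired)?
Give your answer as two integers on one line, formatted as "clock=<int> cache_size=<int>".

Op 1: insert e.com -> 10.0.0.4 (expiry=0+3=3). clock=0
Op 2: insert b.com -> 10.0.0.4 (expiry=0+3=3). clock=0
Op 3: insert b.com -> 10.0.0.1 (expiry=0+1=1). clock=0
Op 4: tick 9 -> clock=9. purged={b.com,e.com}
Op 5: tick 10 -> clock=19.
Op 6: tick 6 -> clock=25.
Op 7: insert f.com -> 10.0.0.1 (expiry=25+2=27). clock=25
Op 8: tick 8 -> clock=33. purged={f.com}
Op 9: tick 5 -> clock=38.
Op 10: insert a.com -> 10.0.0.4 (expiry=38+3=41). clock=38
Op 11: tick 11 -> clock=49. purged={a.com}
Op 12: tick 7 -> clock=56.
Final clock = 56
Final cache (unexpired): {} -> size=0

Answer: clock=56 cache_size=0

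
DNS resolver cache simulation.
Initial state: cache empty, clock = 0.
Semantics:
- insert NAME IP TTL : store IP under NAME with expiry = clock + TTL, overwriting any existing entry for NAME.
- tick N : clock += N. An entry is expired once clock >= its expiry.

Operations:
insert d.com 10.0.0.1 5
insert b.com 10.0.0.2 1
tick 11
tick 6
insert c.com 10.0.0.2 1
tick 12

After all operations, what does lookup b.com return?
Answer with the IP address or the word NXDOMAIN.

Answer: NXDOMAIN

Derivation:
Op 1: insert d.com -> 10.0.0.1 (expiry=0+5=5). clock=0
Op 2: insert b.com -> 10.0.0.2 (expiry=0+1=1). clock=0
Op 3: tick 11 -> clock=11. purged={b.com,d.com}
Op 4: tick 6 -> clock=17.
Op 5: insert c.com -> 10.0.0.2 (expiry=17+1=18). clock=17
Op 6: tick 12 -> clock=29. purged={c.com}
lookup b.com: not in cache (expired or never inserted)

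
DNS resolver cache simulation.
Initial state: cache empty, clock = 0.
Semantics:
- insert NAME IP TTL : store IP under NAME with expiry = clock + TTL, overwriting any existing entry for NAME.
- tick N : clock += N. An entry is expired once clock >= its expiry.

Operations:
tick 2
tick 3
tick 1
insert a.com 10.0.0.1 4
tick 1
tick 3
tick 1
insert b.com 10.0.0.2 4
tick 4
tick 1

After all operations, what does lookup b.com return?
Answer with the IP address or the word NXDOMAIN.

Op 1: tick 2 -> clock=2.
Op 2: tick 3 -> clock=5.
Op 3: tick 1 -> clock=6.
Op 4: insert a.com -> 10.0.0.1 (expiry=6+4=10). clock=6
Op 5: tick 1 -> clock=7.
Op 6: tick 3 -> clock=10. purged={a.com}
Op 7: tick 1 -> clock=11.
Op 8: insert b.com -> 10.0.0.2 (expiry=11+4=15). clock=11
Op 9: tick 4 -> clock=15. purged={b.com}
Op 10: tick 1 -> clock=16.
lookup b.com: not in cache (expired or never inserted)

Answer: NXDOMAIN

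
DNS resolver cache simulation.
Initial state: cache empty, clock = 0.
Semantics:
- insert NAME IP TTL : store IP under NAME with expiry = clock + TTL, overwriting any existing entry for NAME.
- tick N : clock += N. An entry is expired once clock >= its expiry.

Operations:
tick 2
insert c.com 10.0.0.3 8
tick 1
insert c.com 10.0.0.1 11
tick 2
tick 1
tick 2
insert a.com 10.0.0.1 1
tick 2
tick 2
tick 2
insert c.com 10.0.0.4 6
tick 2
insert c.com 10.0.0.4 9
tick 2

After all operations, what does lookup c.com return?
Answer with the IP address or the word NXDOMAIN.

Op 1: tick 2 -> clock=2.
Op 2: insert c.com -> 10.0.0.3 (expiry=2+8=10). clock=2
Op 3: tick 1 -> clock=3.
Op 4: insert c.com -> 10.0.0.1 (expiry=3+11=14). clock=3
Op 5: tick 2 -> clock=5.
Op 6: tick 1 -> clock=6.
Op 7: tick 2 -> clock=8.
Op 8: insert a.com -> 10.0.0.1 (expiry=8+1=9). clock=8
Op 9: tick 2 -> clock=10. purged={a.com}
Op 10: tick 2 -> clock=12.
Op 11: tick 2 -> clock=14. purged={c.com}
Op 12: insert c.com -> 10.0.0.4 (expiry=14+6=20). clock=14
Op 13: tick 2 -> clock=16.
Op 14: insert c.com -> 10.0.0.4 (expiry=16+9=25). clock=16
Op 15: tick 2 -> clock=18.
lookup c.com: present, ip=10.0.0.4 expiry=25 > clock=18

Answer: 10.0.0.4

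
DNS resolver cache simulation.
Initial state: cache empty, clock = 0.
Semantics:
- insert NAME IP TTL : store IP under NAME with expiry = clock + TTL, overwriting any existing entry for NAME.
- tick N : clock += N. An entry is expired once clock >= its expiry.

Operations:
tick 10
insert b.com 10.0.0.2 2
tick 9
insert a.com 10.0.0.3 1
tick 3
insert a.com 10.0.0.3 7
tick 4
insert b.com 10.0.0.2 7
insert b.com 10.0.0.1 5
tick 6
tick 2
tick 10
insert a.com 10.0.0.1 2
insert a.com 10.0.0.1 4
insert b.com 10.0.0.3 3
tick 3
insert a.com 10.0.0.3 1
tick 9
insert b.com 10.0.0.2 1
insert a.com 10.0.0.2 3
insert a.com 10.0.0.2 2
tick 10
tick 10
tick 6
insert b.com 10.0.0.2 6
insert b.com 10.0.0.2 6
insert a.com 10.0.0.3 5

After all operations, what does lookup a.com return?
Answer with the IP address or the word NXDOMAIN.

Answer: 10.0.0.3

Derivation:
Op 1: tick 10 -> clock=10.
Op 2: insert b.com -> 10.0.0.2 (expiry=10+2=12). clock=10
Op 3: tick 9 -> clock=19. purged={b.com}
Op 4: insert a.com -> 10.0.0.3 (expiry=19+1=20). clock=19
Op 5: tick 3 -> clock=22. purged={a.com}
Op 6: insert a.com -> 10.0.0.3 (expiry=22+7=29). clock=22
Op 7: tick 4 -> clock=26.
Op 8: insert b.com -> 10.0.0.2 (expiry=26+7=33). clock=26
Op 9: insert b.com -> 10.0.0.1 (expiry=26+5=31). clock=26
Op 10: tick 6 -> clock=32. purged={a.com,b.com}
Op 11: tick 2 -> clock=34.
Op 12: tick 10 -> clock=44.
Op 13: insert a.com -> 10.0.0.1 (expiry=44+2=46). clock=44
Op 14: insert a.com -> 10.0.0.1 (expiry=44+4=48). clock=44
Op 15: insert b.com -> 10.0.0.3 (expiry=44+3=47). clock=44
Op 16: tick 3 -> clock=47. purged={b.com}
Op 17: insert a.com -> 10.0.0.3 (expiry=47+1=48). clock=47
Op 18: tick 9 -> clock=56. purged={a.com}
Op 19: insert b.com -> 10.0.0.2 (expiry=56+1=57). clock=56
Op 20: insert a.com -> 10.0.0.2 (expiry=56+3=59). clock=56
Op 21: insert a.com -> 10.0.0.2 (expiry=56+2=58). clock=56
Op 22: tick 10 -> clock=66. purged={a.com,b.com}
Op 23: tick 10 -> clock=76.
Op 24: tick 6 -> clock=82.
Op 25: insert b.com -> 10.0.0.2 (expiry=82+6=88). clock=82
Op 26: insert b.com -> 10.0.0.2 (expiry=82+6=88). clock=82
Op 27: insert a.com -> 10.0.0.3 (expiry=82+5=87). clock=82
lookup a.com: present, ip=10.0.0.3 expiry=87 > clock=82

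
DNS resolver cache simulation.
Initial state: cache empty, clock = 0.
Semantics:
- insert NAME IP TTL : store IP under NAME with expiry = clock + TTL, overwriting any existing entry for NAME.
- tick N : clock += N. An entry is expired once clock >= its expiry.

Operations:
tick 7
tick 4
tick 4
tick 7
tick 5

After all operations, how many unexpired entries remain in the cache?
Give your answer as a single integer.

Answer: 0

Derivation:
Op 1: tick 7 -> clock=7.
Op 2: tick 4 -> clock=11.
Op 3: tick 4 -> clock=15.
Op 4: tick 7 -> clock=22.
Op 5: tick 5 -> clock=27.
Final cache (unexpired): {} -> size=0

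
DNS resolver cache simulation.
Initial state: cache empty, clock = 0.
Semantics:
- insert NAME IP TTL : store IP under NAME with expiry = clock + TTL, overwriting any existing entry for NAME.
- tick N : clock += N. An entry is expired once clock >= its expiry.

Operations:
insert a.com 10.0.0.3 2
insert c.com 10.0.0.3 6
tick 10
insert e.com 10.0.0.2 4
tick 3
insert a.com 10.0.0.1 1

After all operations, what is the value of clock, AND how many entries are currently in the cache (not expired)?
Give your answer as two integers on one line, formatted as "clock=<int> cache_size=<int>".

Op 1: insert a.com -> 10.0.0.3 (expiry=0+2=2). clock=0
Op 2: insert c.com -> 10.0.0.3 (expiry=0+6=6). clock=0
Op 3: tick 10 -> clock=10. purged={a.com,c.com}
Op 4: insert e.com -> 10.0.0.2 (expiry=10+4=14). clock=10
Op 5: tick 3 -> clock=13.
Op 6: insert a.com -> 10.0.0.1 (expiry=13+1=14). clock=13
Final clock = 13
Final cache (unexpired): {a.com,e.com} -> size=2

Answer: clock=13 cache_size=2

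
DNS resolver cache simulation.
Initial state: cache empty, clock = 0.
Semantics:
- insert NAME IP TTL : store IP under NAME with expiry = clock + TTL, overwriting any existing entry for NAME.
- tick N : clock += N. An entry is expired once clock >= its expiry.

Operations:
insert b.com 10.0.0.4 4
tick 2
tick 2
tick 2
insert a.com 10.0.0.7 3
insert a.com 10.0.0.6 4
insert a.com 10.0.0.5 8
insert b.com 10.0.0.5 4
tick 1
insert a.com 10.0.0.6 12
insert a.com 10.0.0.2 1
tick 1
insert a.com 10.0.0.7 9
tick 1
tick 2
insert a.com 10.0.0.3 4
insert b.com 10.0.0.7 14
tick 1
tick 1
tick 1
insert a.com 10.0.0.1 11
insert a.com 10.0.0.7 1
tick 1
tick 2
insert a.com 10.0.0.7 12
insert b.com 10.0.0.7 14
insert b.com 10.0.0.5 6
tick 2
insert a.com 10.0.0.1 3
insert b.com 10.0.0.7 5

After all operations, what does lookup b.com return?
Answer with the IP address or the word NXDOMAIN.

Answer: 10.0.0.7

Derivation:
Op 1: insert b.com -> 10.0.0.4 (expiry=0+4=4). clock=0
Op 2: tick 2 -> clock=2.
Op 3: tick 2 -> clock=4. purged={b.com}
Op 4: tick 2 -> clock=6.
Op 5: insert a.com -> 10.0.0.7 (expiry=6+3=9). clock=6
Op 6: insert a.com -> 10.0.0.6 (expiry=6+4=10). clock=6
Op 7: insert a.com -> 10.0.0.5 (expiry=6+8=14). clock=6
Op 8: insert b.com -> 10.0.0.5 (expiry=6+4=10). clock=6
Op 9: tick 1 -> clock=7.
Op 10: insert a.com -> 10.0.0.6 (expiry=7+12=19). clock=7
Op 11: insert a.com -> 10.0.0.2 (expiry=7+1=8). clock=7
Op 12: tick 1 -> clock=8. purged={a.com}
Op 13: insert a.com -> 10.0.0.7 (expiry=8+9=17). clock=8
Op 14: tick 1 -> clock=9.
Op 15: tick 2 -> clock=11. purged={b.com}
Op 16: insert a.com -> 10.0.0.3 (expiry=11+4=15). clock=11
Op 17: insert b.com -> 10.0.0.7 (expiry=11+14=25). clock=11
Op 18: tick 1 -> clock=12.
Op 19: tick 1 -> clock=13.
Op 20: tick 1 -> clock=14.
Op 21: insert a.com -> 10.0.0.1 (expiry=14+11=25). clock=14
Op 22: insert a.com -> 10.0.0.7 (expiry=14+1=15). clock=14
Op 23: tick 1 -> clock=15. purged={a.com}
Op 24: tick 2 -> clock=17.
Op 25: insert a.com -> 10.0.0.7 (expiry=17+12=29). clock=17
Op 26: insert b.com -> 10.0.0.7 (expiry=17+14=31). clock=17
Op 27: insert b.com -> 10.0.0.5 (expiry=17+6=23). clock=17
Op 28: tick 2 -> clock=19.
Op 29: insert a.com -> 10.0.0.1 (expiry=19+3=22). clock=19
Op 30: insert b.com -> 10.0.0.7 (expiry=19+5=24). clock=19
lookup b.com: present, ip=10.0.0.7 expiry=24 > clock=19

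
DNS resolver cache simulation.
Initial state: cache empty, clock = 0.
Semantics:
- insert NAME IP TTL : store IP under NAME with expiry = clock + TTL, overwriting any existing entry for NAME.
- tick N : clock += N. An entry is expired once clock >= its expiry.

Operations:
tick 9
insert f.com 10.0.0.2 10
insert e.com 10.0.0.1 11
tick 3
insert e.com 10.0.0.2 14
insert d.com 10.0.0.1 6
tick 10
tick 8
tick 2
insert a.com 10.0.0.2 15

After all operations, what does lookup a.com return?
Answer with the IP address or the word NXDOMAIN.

Answer: 10.0.0.2

Derivation:
Op 1: tick 9 -> clock=9.
Op 2: insert f.com -> 10.0.0.2 (expiry=9+10=19). clock=9
Op 3: insert e.com -> 10.0.0.1 (expiry=9+11=20). clock=9
Op 4: tick 3 -> clock=12.
Op 5: insert e.com -> 10.0.0.2 (expiry=12+14=26). clock=12
Op 6: insert d.com -> 10.0.0.1 (expiry=12+6=18). clock=12
Op 7: tick 10 -> clock=22. purged={d.com,f.com}
Op 8: tick 8 -> clock=30. purged={e.com}
Op 9: tick 2 -> clock=32.
Op 10: insert a.com -> 10.0.0.2 (expiry=32+15=47). clock=32
lookup a.com: present, ip=10.0.0.2 expiry=47 > clock=32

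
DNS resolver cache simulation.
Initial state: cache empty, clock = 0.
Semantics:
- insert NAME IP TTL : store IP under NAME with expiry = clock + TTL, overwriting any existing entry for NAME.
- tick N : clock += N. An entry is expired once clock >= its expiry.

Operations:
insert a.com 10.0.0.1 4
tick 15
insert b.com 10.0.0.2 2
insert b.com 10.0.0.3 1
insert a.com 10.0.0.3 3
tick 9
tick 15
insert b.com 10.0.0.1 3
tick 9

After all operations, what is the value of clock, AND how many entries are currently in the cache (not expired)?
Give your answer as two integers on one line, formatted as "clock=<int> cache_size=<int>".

Op 1: insert a.com -> 10.0.0.1 (expiry=0+4=4). clock=0
Op 2: tick 15 -> clock=15. purged={a.com}
Op 3: insert b.com -> 10.0.0.2 (expiry=15+2=17). clock=15
Op 4: insert b.com -> 10.0.0.3 (expiry=15+1=16). clock=15
Op 5: insert a.com -> 10.0.0.3 (expiry=15+3=18). clock=15
Op 6: tick 9 -> clock=24. purged={a.com,b.com}
Op 7: tick 15 -> clock=39.
Op 8: insert b.com -> 10.0.0.1 (expiry=39+3=42). clock=39
Op 9: tick 9 -> clock=48. purged={b.com}
Final clock = 48
Final cache (unexpired): {} -> size=0

Answer: clock=48 cache_size=0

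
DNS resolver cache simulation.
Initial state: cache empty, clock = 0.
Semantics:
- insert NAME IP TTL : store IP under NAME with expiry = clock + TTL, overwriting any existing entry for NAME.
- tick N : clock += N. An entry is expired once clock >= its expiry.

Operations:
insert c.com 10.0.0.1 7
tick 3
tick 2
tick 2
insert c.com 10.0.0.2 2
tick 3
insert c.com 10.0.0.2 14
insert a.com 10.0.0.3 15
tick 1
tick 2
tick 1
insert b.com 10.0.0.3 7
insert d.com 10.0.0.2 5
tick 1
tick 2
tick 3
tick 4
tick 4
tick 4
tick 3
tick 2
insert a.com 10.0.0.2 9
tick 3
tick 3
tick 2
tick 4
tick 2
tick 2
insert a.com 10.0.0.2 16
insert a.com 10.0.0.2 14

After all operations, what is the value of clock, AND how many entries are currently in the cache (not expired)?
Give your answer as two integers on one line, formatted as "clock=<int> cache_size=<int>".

Answer: clock=53 cache_size=1

Derivation:
Op 1: insert c.com -> 10.0.0.1 (expiry=0+7=7). clock=0
Op 2: tick 3 -> clock=3.
Op 3: tick 2 -> clock=5.
Op 4: tick 2 -> clock=7. purged={c.com}
Op 5: insert c.com -> 10.0.0.2 (expiry=7+2=9). clock=7
Op 6: tick 3 -> clock=10. purged={c.com}
Op 7: insert c.com -> 10.0.0.2 (expiry=10+14=24). clock=10
Op 8: insert a.com -> 10.0.0.3 (expiry=10+15=25). clock=10
Op 9: tick 1 -> clock=11.
Op 10: tick 2 -> clock=13.
Op 11: tick 1 -> clock=14.
Op 12: insert b.com -> 10.0.0.3 (expiry=14+7=21). clock=14
Op 13: insert d.com -> 10.0.0.2 (expiry=14+5=19). clock=14
Op 14: tick 1 -> clock=15.
Op 15: tick 2 -> clock=17.
Op 16: tick 3 -> clock=20. purged={d.com}
Op 17: tick 4 -> clock=24. purged={b.com,c.com}
Op 18: tick 4 -> clock=28. purged={a.com}
Op 19: tick 4 -> clock=32.
Op 20: tick 3 -> clock=35.
Op 21: tick 2 -> clock=37.
Op 22: insert a.com -> 10.0.0.2 (expiry=37+9=46). clock=37
Op 23: tick 3 -> clock=40.
Op 24: tick 3 -> clock=43.
Op 25: tick 2 -> clock=45.
Op 26: tick 4 -> clock=49. purged={a.com}
Op 27: tick 2 -> clock=51.
Op 28: tick 2 -> clock=53.
Op 29: insert a.com -> 10.0.0.2 (expiry=53+16=69). clock=53
Op 30: insert a.com -> 10.0.0.2 (expiry=53+14=67). clock=53
Final clock = 53
Final cache (unexpired): {a.com} -> size=1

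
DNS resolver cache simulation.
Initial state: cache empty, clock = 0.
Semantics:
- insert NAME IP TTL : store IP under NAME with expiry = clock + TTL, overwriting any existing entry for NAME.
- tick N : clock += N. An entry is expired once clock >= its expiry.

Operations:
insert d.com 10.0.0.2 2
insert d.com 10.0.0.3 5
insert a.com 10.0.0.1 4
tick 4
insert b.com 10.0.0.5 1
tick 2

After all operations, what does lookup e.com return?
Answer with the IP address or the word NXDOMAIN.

Answer: NXDOMAIN

Derivation:
Op 1: insert d.com -> 10.0.0.2 (expiry=0+2=2). clock=0
Op 2: insert d.com -> 10.0.0.3 (expiry=0+5=5). clock=0
Op 3: insert a.com -> 10.0.0.1 (expiry=0+4=4). clock=0
Op 4: tick 4 -> clock=4. purged={a.com}
Op 5: insert b.com -> 10.0.0.5 (expiry=4+1=5). clock=4
Op 6: tick 2 -> clock=6. purged={b.com,d.com}
lookup e.com: not in cache (expired or never inserted)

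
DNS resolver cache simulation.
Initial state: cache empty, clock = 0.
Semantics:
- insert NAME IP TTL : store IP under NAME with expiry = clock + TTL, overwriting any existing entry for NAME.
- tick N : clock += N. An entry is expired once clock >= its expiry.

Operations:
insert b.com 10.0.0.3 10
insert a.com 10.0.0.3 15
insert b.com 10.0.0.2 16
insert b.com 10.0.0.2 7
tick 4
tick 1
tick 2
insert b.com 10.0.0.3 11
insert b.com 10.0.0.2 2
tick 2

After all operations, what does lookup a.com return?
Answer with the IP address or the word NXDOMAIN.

Answer: 10.0.0.3

Derivation:
Op 1: insert b.com -> 10.0.0.3 (expiry=0+10=10). clock=0
Op 2: insert a.com -> 10.0.0.3 (expiry=0+15=15). clock=0
Op 3: insert b.com -> 10.0.0.2 (expiry=0+16=16). clock=0
Op 4: insert b.com -> 10.0.0.2 (expiry=0+7=7). clock=0
Op 5: tick 4 -> clock=4.
Op 6: tick 1 -> clock=5.
Op 7: tick 2 -> clock=7. purged={b.com}
Op 8: insert b.com -> 10.0.0.3 (expiry=7+11=18). clock=7
Op 9: insert b.com -> 10.0.0.2 (expiry=7+2=9). clock=7
Op 10: tick 2 -> clock=9. purged={b.com}
lookup a.com: present, ip=10.0.0.3 expiry=15 > clock=9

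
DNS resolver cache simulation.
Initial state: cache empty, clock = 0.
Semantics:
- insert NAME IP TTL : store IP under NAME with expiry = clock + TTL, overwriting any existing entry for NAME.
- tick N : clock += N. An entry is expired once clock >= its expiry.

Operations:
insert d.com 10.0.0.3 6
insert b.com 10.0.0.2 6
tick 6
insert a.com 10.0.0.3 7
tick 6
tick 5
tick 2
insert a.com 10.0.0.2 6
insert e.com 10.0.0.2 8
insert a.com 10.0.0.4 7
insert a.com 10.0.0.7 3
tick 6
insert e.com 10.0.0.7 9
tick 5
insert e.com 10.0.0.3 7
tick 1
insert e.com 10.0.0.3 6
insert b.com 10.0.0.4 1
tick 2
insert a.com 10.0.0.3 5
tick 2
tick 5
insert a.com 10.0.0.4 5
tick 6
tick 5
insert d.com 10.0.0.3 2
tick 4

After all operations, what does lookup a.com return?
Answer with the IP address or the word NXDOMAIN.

Answer: NXDOMAIN

Derivation:
Op 1: insert d.com -> 10.0.0.3 (expiry=0+6=6). clock=0
Op 2: insert b.com -> 10.0.0.2 (expiry=0+6=6). clock=0
Op 3: tick 6 -> clock=6. purged={b.com,d.com}
Op 4: insert a.com -> 10.0.0.3 (expiry=6+7=13). clock=6
Op 5: tick 6 -> clock=12.
Op 6: tick 5 -> clock=17. purged={a.com}
Op 7: tick 2 -> clock=19.
Op 8: insert a.com -> 10.0.0.2 (expiry=19+6=25). clock=19
Op 9: insert e.com -> 10.0.0.2 (expiry=19+8=27). clock=19
Op 10: insert a.com -> 10.0.0.4 (expiry=19+7=26). clock=19
Op 11: insert a.com -> 10.0.0.7 (expiry=19+3=22). clock=19
Op 12: tick 6 -> clock=25. purged={a.com}
Op 13: insert e.com -> 10.0.0.7 (expiry=25+9=34). clock=25
Op 14: tick 5 -> clock=30.
Op 15: insert e.com -> 10.0.0.3 (expiry=30+7=37). clock=30
Op 16: tick 1 -> clock=31.
Op 17: insert e.com -> 10.0.0.3 (expiry=31+6=37). clock=31
Op 18: insert b.com -> 10.0.0.4 (expiry=31+1=32). clock=31
Op 19: tick 2 -> clock=33. purged={b.com}
Op 20: insert a.com -> 10.0.0.3 (expiry=33+5=38). clock=33
Op 21: tick 2 -> clock=35.
Op 22: tick 5 -> clock=40. purged={a.com,e.com}
Op 23: insert a.com -> 10.0.0.4 (expiry=40+5=45). clock=40
Op 24: tick 6 -> clock=46. purged={a.com}
Op 25: tick 5 -> clock=51.
Op 26: insert d.com -> 10.0.0.3 (expiry=51+2=53). clock=51
Op 27: tick 4 -> clock=55. purged={d.com}
lookup a.com: not in cache (expired or never inserted)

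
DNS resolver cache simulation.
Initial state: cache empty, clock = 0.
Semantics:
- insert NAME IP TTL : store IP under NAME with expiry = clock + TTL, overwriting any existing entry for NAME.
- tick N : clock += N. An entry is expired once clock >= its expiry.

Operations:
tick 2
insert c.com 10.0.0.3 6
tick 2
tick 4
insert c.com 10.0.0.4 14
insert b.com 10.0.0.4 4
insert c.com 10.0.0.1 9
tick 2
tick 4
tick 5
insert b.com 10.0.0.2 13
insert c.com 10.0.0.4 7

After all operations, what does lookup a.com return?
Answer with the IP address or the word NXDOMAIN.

Answer: NXDOMAIN

Derivation:
Op 1: tick 2 -> clock=2.
Op 2: insert c.com -> 10.0.0.3 (expiry=2+6=8). clock=2
Op 3: tick 2 -> clock=4.
Op 4: tick 4 -> clock=8. purged={c.com}
Op 5: insert c.com -> 10.0.0.4 (expiry=8+14=22). clock=8
Op 6: insert b.com -> 10.0.0.4 (expiry=8+4=12). clock=8
Op 7: insert c.com -> 10.0.0.1 (expiry=8+9=17). clock=8
Op 8: tick 2 -> clock=10.
Op 9: tick 4 -> clock=14. purged={b.com}
Op 10: tick 5 -> clock=19. purged={c.com}
Op 11: insert b.com -> 10.0.0.2 (expiry=19+13=32). clock=19
Op 12: insert c.com -> 10.0.0.4 (expiry=19+7=26). clock=19
lookup a.com: not in cache (expired or never inserted)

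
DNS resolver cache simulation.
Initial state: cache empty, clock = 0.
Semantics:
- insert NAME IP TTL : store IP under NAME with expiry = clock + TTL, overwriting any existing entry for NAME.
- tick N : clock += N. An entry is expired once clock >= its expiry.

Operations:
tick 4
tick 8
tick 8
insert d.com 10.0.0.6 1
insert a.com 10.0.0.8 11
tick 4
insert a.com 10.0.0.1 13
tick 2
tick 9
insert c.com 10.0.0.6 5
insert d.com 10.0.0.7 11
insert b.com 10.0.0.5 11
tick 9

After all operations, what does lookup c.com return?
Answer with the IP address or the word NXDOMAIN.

Answer: NXDOMAIN

Derivation:
Op 1: tick 4 -> clock=4.
Op 2: tick 8 -> clock=12.
Op 3: tick 8 -> clock=20.
Op 4: insert d.com -> 10.0.0.6 (expiry=20+1=21). clock=20
Op 5: insert a.com -> 10.0.0.8 (expiry=20+11=31). clock=20
Op 6: tick 4 -> clock=24. purged={d.com}
Op 7: insert a.com -> 10.0.0.1 (expiry=24+13=37). clock=24
Op 8: tick 2 -> clock=26.
Op 9: tick 9 -> clock=35.
Op 10: insert c.com -> 10.0.0.6 (expiry=35+5=40). clock=35
Op 11: insert d.com -> 10.0.0.7 (expiry=35+11=46). clock=35
Op 12: insert b.com -> 10.0.0.5 (expiry=35+11=46). clock=35
Op 13: tick 9 -> clock=44. purged={a.com,c.com}
lookup c.com: not in cache (expired or never inserted)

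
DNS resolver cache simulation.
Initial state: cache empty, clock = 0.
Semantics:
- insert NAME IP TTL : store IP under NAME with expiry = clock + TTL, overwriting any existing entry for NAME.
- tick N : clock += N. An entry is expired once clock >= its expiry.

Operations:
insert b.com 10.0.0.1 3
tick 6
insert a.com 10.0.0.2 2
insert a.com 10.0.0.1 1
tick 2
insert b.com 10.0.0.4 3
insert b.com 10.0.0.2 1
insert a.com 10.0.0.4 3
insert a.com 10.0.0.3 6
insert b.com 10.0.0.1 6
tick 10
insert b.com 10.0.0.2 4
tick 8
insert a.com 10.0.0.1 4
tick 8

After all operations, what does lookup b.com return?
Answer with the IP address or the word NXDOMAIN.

Answer: NXDOMAIN

Derivation:
Op 1: insert b.com -> 10.0.0.1 (expiry=0+3=3). clock=0
Op 2: tick 6 -> clock=6. purged={b.com}
Op 3: insert a.com -> 10.0.0.2 (expiry=6+2=8). clock=6
Op 4: insert a.com -> 10.0.0.1 (expiry=6+1=7). clock=6
Op 5: tick 2 -> clock=8. purged={a.com}
Op 6: insert b.com -> 10.0.0.4 (expiry=8+3=11). clock=8
Op 7: insert b.com -> 10.0.0.2 (expiry=8+1=9). clock=8
Op 8: insert a.com -> 10.0.0.4 (expiry=8+3=11). clock=8
Op 9: insert a.com -> 10.0.0.3 (expiry=8+6=14). clock=8
Op 10: insert b.com -> 10.0.0.1 (expiry=8+6=14). clock=8
Op 11: tick 10 -> clock=18. purged={a.com,b.com}
Op 12: insert b.com -> 10.0.0.2 (expiry=18+4=22). clock=18
Op 13: tick 8 -> clock=26. purged={b.com}
Op 14: insert a.com -> 10.0.0.1 (expiry=26+4=30). clock=26
Op 15: tick 8 -> clock=34. purged={a.com}
lookup b.com: not in cache (expired or never inserted)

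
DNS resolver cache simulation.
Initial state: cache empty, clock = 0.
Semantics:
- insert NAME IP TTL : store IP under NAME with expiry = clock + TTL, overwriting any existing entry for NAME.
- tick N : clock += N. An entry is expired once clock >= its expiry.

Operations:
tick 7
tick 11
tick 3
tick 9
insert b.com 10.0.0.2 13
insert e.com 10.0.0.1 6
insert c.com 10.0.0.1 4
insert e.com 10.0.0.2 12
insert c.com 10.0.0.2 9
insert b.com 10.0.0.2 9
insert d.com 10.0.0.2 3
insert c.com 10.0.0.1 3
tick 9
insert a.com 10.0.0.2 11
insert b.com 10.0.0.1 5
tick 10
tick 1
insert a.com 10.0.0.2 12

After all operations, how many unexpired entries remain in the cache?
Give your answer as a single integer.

Op 1: tick 7 -> clock=7.
Op 2: tick 11 -> clock=18.
Op 3: tick 3 -> clock=21.
Op 4: tick 9 -> clock=30.
Op 5: insert b.com -> 10.0.0.2 (expiry=30+13=43). clock=30
Op 6: insert e.com -> 10.0.0.1 (expiry=30+6=36). clock=30
Op 7: insert c.com -> 10.0.0.1 (expiry=30+4=34). clock=30
Op 8: insert e.com -> 10.0.0.2 (expiry=30+12=42). clock=30
Op 9: insert c.com -> 10.0.0.2 (expiry=30+9=39). clock=30
Op 10: insert b.com -> 10.0.0.2 (expiry=30+9=39). clock=30
Op 11: insert d.com -> 10.0.0.2 (expiry=30+3=33). clock=30
Op 12: insert c.com -> 10.0.0.1 (expiry=30+3=33). clock=30
Op 13: tick 9 -> clock=39. purged={b.com,c.com,d.com}
Op 14: insert a.com -> 10.0.0.2 (expiry=39+11=50). clock=39
Op 15: insert b.com -> 10.0.0.1 (expiry=39+5=44). clock=39
Op 16: tick 10 -> clock=49. purged={b.com,e.com}
Op 17: tick 1 -> clock=50. purged={a.com}
Op 18: insert a.com -> 10.0.0.2 (expiry=50+12=62). clock=50
Final cache (unexpired): {a.com} -> size=1

Answer: 1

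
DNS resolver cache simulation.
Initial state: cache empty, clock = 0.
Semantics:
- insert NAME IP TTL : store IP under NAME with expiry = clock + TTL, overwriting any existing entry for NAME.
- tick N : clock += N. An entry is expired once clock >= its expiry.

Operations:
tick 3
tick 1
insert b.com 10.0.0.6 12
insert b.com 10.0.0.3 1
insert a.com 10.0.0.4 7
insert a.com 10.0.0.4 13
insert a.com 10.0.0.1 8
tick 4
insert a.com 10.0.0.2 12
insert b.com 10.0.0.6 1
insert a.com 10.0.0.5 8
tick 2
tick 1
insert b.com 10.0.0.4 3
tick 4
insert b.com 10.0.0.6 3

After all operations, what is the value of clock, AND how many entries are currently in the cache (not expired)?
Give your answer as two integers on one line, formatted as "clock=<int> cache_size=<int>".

Answer: clock=15 cache_size=2

Derivation:
Op 1: tick 3 -> clock=3.
Op 2: tick 1 -> clock=4.
Op 3: insert b.com -> 10.0.0.6 (expiry=4+12=16). clock=4
Op 4: insert b.com -> 10.0.0.3 (expiry=4+1=5). clock=4
Op 5: insert a.com -> 10.0.0.4 (expiry=4+7=11). clock=4
Op 6: insert a.com -> 10.0.0.4 (expiry=4+13=17). clock=4
Op 7: insert a.com -> 10.0.0.1 (expiry=4+8=12). clock=4
Op 8: tick 4 -> clock=8. purged={b.com}
Op 9: insert a.com -> 10.0.0.2 (expiry=8+12=20). clock=8
Op 10: insert b.com -> 10.0.0.6 (expiry=8+1=9). clock=8
Op 11: insert a.com -> 10.0.0.5 (expiry=8+8=16). clock=8
Op 12: tick 2 -> clock=10. purged={b.com}
Op 13: tick 1 -> clock=11.
Op 14: insert b.com -> 10.0.0.4 (expiry=11+3=14). clock=11
Op 15: tick 4 -> clock=15. purged={b.com}
Op 16: insert b.com -> 10.0.0.6 (expiry=15+3=18). clock=15
Final clock = 15
Final cache (unexpired): {a.com,b.com} -> size=2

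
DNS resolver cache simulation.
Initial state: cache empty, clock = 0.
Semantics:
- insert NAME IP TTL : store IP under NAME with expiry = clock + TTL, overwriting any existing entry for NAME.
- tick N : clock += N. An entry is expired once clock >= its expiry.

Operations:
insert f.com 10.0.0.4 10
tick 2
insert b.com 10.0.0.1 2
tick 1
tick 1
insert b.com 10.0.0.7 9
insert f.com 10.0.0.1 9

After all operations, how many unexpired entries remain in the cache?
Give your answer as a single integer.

Answer: 2

Derivation:
Op 1: insert f.com -> 10.0.0.4 (expiry=0+10=10). clock=0
Op 2: tick 2 -> clock=2.
Op 3: insert b.com -> 10.0.0.1 (expiry=2+2=4). clock=2
Op 4: tick 1 -> clock=3.
Op 5: tick 1 -> clock=4. purged={b.com}
Op 6: insert b.com -> 10.0.0.7 (expiry=4+9=13). clock=4
Op 7: insert f.com -> 10.0.0.1 (expiry=4+9=13). clock=4
Final cache (unexpired): {b.com,f.com} -> size=2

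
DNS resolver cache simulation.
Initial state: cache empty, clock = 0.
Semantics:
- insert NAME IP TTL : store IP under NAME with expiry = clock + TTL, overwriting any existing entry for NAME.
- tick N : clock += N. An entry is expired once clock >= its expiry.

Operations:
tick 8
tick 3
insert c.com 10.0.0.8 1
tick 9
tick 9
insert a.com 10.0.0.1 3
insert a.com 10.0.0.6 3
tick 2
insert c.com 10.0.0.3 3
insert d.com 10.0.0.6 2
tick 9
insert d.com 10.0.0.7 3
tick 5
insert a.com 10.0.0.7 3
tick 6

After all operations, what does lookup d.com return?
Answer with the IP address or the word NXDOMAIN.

Answer: NXDOMAIN

Derivation:
Op 1: tick 8 -> clock=8.
Op 2: tick 3 -> clock=11.
Op 3: insert c.com -> 10.0.0.8 (expiry=11+1=12). clock=11
Op 4: tick 9 -> clock=20. purged={c.com}
Op 5: tick 9 -> clock=29.
Op 6: insert a.com -> 10.0.0.1 (expiry=29+3=32). clock=29
Op 7: insert a.com -> 10.0.0.6 (expiry=29+3=32). clock=29
Op 8: tick 2 -> clock=31.
Op 9: insert c.com -> 10.0.0.3 (expiry=31+3=34). clock=31
Op 10: insert d.com -> 10.0.0.6 (expiry=31+2=33). clock=31
Op 11: tick 9 -> clock=40. purged={a.com,c.com,d.com}
Op 12: insert d.com -> 10.0.0.7 (expiry=40+3=43). clock=40
Op 13: tick 5 -> clock=45. purged={d.com}
Op 14: insert a.com -> 10.0.0.7 (expiry=45+3=48). clock=45
Op 15: tick 6 -> clock=51. purged={a.com}
lookup d.com: not in cache (expired or never inserted)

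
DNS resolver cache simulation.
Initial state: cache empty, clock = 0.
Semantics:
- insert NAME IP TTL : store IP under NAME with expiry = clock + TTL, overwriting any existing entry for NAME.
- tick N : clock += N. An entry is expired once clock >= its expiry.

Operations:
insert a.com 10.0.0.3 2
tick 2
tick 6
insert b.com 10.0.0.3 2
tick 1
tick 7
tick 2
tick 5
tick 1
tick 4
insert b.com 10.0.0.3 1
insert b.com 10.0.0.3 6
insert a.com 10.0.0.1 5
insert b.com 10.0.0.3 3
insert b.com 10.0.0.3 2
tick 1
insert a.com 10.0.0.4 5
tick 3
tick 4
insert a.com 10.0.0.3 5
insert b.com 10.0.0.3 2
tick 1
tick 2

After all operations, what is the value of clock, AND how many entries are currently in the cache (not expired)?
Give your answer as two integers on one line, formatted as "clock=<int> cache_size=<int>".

Answer: clock=39 cache_size=1

Derivation:
Op 1: insert a.com -> 10.0.0.3 (expiry=0+2=2). clock=0
Op 2: tick 2 -> clock=2. purged={a.com}
Op 3: tick 6 -> clock=8.
Op 4: insert b.com -> 10.0.0.3 (expiry=8+2=10). clock=8
Op 5: tick 1 -> clock=9.
Op 6: tick 7 -> clock=16. purged={b.com}
Op 7: tick 2 -> clock=18.
Op 8: tick 5 -> clock=23.
Op 9: tick 1 -> clock=24.
Op 10: tick 4 -> clock=28.
Op 11: insert b.com -> 10.0.0.3 (expiry=28+1=29). clock=28
Op 12: insert b.com -> 10.0.0.3 (expiry=28+6=34). clock=28
Op 13: insert a.com -> 10.0.0.1 (expiry=28+5=33). clock=28
Op 14: insert b.com -> 10.0.0.3 (expiry=28+3=31). clock=28
Op 15: insert b.com -> 10.0.0.3 (expiry=28+2=30). clock=28
Op 16: tick 1 -> clock=29.
Op 17: insert a.com -> 10.0.0.4 (expiry=29+5=34). clock=29
Op 18: tick 3 -> clock=32. purged={b.com}
Op 19: tick 4 -> clock=36. purged={a.com}
Op 20: insert a.com -> 10.0.0.3 (expiry=36+5=41). clock=36
Op 21: insert b.com -> 10.0.0.3 (expiry=36+2=38). clock=36
Op 22: tick 1 -> clock=37.
Op 23: tick 2 -> clock=39. purged={b.com}
Final clock = 39
Final cache (unexpired): {a.com} -> size=1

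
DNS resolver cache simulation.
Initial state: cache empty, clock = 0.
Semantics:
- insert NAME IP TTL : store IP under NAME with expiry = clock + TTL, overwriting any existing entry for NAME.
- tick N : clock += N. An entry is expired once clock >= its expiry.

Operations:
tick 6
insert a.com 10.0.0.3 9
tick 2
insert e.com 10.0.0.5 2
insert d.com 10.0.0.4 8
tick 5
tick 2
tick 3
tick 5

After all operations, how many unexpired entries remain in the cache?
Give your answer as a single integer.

Answer: 0

Derivation:
Op 1: tick 6 -> clock=6.
Op 2: insert a.com -> 10.0.0.3 (expiry=6+9=15). clock=6
Op 3: tick 2 -> clock=8.
Op 4: insert e.com -> 10.0.0.5 (expiry=8+2=10). clock=8
Op 5: insert d.com -> 10.0.0.4 (expiry=8+8=16). clock=8
Op 6: tick 5 -> clock=13. purged={e.com}
Op 7: tick 2 -> clock=15. purged={a.com}
Op 8: tick 3 -> clock=18. purged={d.com}
Op 9: tick 5 -> clock=23.
Final cache (unexpired): {} -> size=0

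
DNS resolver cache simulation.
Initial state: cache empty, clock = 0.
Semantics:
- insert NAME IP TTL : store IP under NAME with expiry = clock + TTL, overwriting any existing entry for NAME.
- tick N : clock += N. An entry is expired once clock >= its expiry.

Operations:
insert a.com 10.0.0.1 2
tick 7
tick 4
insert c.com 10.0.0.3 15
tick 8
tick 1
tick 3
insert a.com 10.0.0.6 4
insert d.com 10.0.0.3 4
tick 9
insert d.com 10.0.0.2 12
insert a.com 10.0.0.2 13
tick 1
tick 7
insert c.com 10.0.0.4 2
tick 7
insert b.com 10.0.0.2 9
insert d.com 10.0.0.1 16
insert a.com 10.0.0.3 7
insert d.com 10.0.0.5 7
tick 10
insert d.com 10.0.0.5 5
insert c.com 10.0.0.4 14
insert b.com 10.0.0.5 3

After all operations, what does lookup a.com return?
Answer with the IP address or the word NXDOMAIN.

Answer: NXDOMAIN

Derivation:
Op 1: insert a.com -> 10.0.0.1 (expiry=0+2=2). clock=0
Op 2: tick 7 -> clock=7. purged={a.com}
Op 3: tick 4 -> clock=11.
Op 4: insert c.com -> 10.0.0.3 (expiry=11+15=26). clock=11
Op 5: tick 8 -> clock=19.
Op 6: tick 1 -> clock=20.
Op 7: tick 3 -> clock=23.
Op 8: insert a.com -> 10.0.0.6 (expiry=23+4=27). clock=23
Op 9: insert d.com -> 10.0.0.3 (expiry=23+4=27). clock=23
Op 10: tick 9 -> clock=32. purged={a.com,c.com,d.com}
Op 11: insert d.com -> 10.0.0.2 (expiry=32+12=44). clock=32
Op 12: insert a.com -> 10.0.0.2 (expiry=32+13=45). clock=32
Op 13: tick 1 -> clock=33.
Op 14: tick 7 -> clock=40.
Op 15: insert c.com -> 10.0.0.4 (expiry=40+2=42). clock=40
Op 16: tick 7 -> clock=47. purged={a.com,c.com,d.com}
Op 17: insert b.com -> 10.0.0.2 (expiry=47+9=56). clock=47
Op 18: insert d.com -> 10.0.0.1 (expiry=47+16=63). clock=47
Op 19: insert a.com -> 10.0.0.3 (expiry=47+7=54). clock=47
Op 20: insert d.com -> 10.0.0.5 (expiry=47+7=54). clock=47
Op 21: tick 10 -> clock=57. purged={a.com,b.com,d.com}
Op 22: insert d.com -> 10.0.0.5 (expiry=57+5=62). clock=57
Op 23: insert c.com -> 10.0.0.4 (expiry=57+14=71). clock=57
Op 24: insert b.com -> 10.0.0.5 (expiry=57+3=60). clock=57
lookup a.com: not in cache (expired or never inserted)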